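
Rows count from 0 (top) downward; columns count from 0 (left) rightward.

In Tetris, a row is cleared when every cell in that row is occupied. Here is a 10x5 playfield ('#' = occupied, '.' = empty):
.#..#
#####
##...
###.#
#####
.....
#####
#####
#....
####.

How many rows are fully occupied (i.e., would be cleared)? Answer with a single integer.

Answer: 4

Derivation:
Check each row:
  row 0: 3 empty cells -> not full
  row 1: 0 empty cells -> FULL (clear)
  row 2: 3 empty cells -> not full
  row 3: 1 empty cell -> not full
  row 4: 0 empty cells -> FULL (clear)
  row 5: 5 empty cells -> not full
  row 6: 0 empty cells -> FULL (clear)
  row 7: 0 empty cells -> FULL (clear)
  row 8: 4 empty cells -> not full
  row 9: 1 empty cell -> not full
Total rows cleared: 4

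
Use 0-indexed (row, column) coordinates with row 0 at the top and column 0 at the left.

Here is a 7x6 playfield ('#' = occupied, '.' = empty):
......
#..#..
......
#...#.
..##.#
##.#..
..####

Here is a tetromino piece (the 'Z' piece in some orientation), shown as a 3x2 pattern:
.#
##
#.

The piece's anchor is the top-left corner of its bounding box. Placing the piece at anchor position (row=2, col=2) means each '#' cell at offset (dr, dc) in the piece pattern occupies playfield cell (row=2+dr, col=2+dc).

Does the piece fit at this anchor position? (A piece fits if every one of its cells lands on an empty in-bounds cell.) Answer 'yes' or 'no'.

Answer: no

Derivation:
Check each piece cell at anchor (2, 2):
  offset (0,1) -> (2,3): empty -> OK
  offset (1,0) -> (3,2): empty -> OK
  offset (1,1) -> (3,3): empty -> OK
  offset (2,0) -> (4,2): occupied ('#') -> FAIL
All cells valid: no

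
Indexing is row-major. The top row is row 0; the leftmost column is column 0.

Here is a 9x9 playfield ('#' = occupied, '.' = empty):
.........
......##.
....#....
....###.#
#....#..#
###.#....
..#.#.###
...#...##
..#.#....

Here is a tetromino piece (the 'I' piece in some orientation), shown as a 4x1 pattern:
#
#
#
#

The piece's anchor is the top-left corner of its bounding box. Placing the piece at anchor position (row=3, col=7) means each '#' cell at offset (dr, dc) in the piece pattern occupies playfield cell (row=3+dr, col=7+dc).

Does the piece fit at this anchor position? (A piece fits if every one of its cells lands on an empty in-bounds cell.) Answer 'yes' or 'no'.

Answer: no

Derivation:
Check each piece cell at anchor (3, 7):
  offset (0,0) -> (3,7): empty -> OK
  offset (1,0) -> (4,7): empty -> OK
  offset (2,0) -> (5,7): empty -> OK
  offset (3,0) -> (6,7): occupied ('#') -> FAIL
All cells valid: no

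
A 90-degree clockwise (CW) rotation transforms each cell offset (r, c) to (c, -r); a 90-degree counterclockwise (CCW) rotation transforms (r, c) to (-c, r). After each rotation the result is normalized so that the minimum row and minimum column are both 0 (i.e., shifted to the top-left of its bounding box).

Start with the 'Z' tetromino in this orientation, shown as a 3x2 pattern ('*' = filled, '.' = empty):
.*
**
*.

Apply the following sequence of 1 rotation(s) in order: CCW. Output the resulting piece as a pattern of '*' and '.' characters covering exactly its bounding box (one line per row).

Start:
.*
**
*.
After rotation 1 (CCW):
**.
.**

Answer: **.
.**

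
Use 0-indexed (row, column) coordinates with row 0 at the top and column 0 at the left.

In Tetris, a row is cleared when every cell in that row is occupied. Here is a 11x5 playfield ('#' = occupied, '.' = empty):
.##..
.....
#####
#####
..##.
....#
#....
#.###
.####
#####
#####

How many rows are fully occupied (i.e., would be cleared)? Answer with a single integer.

Answer: 4

Derivation:
Check each row:
  row 0: 3 empty cells -> not full
  row 1: 5 empty cells -> not full
  row 2: 0 empty cells -> FULL (clear)
  row 3: 0 empty cells -> FULL (clear)
  row 4: 3 empty cells -> not full
  row 5: 4 empty cells -> not full
  row 6: 4 empty cells -> not full
  row 7: 1 empty cell -> not full
  row 8: 1 empty cell -> not full
  row 9: 0 empty cells -> FULL (clear)
  row 10: 0 empty cells -> FULL (clear)
Total rows cleared: 4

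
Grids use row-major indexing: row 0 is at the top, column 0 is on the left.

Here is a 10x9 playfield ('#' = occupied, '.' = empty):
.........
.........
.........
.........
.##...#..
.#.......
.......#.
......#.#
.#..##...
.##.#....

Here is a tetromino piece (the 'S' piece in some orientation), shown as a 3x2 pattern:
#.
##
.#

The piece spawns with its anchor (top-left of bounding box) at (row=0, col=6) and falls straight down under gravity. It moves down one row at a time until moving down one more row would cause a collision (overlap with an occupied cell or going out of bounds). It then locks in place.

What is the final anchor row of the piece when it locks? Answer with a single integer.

Answer: 2

Derivation:
Spawn at (row=0, col=6). Try each row:
  row 0: fits
  row 1: fits
  row 2: fits
  row 3: blocked -> lock at row 2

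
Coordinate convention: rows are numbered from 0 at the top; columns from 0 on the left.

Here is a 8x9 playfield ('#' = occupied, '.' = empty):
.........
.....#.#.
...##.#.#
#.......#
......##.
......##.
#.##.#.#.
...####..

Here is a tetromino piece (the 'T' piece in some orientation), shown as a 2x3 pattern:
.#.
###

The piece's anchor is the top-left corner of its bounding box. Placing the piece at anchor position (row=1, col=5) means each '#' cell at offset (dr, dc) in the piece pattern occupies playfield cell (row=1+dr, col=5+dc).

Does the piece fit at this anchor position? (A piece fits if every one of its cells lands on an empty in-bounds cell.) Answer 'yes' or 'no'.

Answer: no

Derivation:
Check each piece cell at anchor (1, 5):
  offset (0,1) -> (1,6): empty -> OK
  offset (1,0) -> (2,5): empty -> OK
  offset (1,1) -> (2,6): occupied ('#') -> FAIL
  offset (1,2) -> (2,7): empty -> OK
All cells valid: no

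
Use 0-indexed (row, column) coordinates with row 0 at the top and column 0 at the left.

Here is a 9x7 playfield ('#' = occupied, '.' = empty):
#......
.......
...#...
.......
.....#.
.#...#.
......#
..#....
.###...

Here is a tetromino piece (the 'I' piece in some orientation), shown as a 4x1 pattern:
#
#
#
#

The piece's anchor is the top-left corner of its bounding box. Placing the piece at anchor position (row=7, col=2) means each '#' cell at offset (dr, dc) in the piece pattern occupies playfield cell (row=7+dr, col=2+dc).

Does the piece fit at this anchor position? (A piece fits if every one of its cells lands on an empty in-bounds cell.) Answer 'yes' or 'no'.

Answer: no

Derivation:
Check each piece cell at anchor (7, 2):
  offset (0,0) -> (7,2): occupied ('#') -> FAIL
  offset (1,0) -> (8,2): occupied ('#') -> FAIL
  offset (2,0) -> (9,2): out of bounds -> FAIL
  offset (3,0) -> (10,2): out of bounds -> FAIL
All cells valid: no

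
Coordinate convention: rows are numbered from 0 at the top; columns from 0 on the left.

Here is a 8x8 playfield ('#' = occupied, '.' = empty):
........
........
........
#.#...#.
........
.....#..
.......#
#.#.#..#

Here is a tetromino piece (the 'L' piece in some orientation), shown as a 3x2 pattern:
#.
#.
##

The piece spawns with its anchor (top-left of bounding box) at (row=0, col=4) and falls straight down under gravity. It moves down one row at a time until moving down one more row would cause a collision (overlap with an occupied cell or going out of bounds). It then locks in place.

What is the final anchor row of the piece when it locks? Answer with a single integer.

Spawn at (row=0, col=4). Try each row:
  row 0: fits
  row 1: fits
  row 2: fits
  row 3: blocked -> lock at row 2

Answer: 2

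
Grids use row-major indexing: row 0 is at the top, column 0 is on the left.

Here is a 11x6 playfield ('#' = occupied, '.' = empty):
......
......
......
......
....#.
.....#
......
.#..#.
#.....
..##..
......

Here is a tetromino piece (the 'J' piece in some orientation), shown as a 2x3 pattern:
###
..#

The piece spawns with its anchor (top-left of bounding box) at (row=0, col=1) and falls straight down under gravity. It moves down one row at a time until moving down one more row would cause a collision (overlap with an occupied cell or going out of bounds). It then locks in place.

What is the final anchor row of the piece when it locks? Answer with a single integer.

Spawn at (row=0, col=1). Try each row:
  row 0: fits
  row 1: fits
  row 2: fits
  row 3: fits
  row 4: fits
  row 5: fits
  row 6: fits
  row 7: blocked -> lock at row 6

Answer: 6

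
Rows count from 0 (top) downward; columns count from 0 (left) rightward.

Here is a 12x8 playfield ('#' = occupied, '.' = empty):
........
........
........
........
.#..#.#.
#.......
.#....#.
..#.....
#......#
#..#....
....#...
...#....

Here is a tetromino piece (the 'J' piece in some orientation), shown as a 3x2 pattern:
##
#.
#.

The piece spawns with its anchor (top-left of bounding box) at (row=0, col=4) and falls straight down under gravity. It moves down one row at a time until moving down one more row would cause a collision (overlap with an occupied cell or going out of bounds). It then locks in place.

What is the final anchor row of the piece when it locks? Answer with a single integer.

Spawn at (row=0, col=4). Try each row:
  row 0: fits
  row 1: fits
  row 2: blocked -> lock at row 1

Answer: 1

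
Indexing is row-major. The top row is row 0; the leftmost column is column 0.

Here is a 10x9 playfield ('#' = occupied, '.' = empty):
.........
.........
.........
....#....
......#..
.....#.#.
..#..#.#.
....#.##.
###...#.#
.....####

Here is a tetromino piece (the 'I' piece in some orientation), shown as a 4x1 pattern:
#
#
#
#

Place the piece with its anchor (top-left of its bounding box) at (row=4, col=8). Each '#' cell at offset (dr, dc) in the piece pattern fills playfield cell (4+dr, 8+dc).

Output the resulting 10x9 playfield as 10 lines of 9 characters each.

Fill (4+0,8+0) = (4,8)
Fill (4+1,8+0) = (5,8)
Fill (4+2,8+0) = (6,8)
Fill (4+3,8+0) = (7,8)

Answer: .........
.........
.........
....#....
......#.#
.....#.##
..#..#.##
....#.###
###...#.#
.....####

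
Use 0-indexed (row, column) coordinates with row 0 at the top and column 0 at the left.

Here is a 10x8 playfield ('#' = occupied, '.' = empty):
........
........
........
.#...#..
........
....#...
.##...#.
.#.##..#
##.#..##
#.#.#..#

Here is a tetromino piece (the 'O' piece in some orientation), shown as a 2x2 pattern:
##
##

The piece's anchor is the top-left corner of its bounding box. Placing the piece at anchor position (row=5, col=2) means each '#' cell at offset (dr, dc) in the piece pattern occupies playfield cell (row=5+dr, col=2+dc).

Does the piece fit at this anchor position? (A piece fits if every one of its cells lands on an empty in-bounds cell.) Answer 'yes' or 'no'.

Check each piece cell at anchor (5, 2):
  offset (0,0) -> (5,2): empty -> OK
  offset (0,1) -> (5,3): empty -> OK
  offset (1,0) -> (6,2): occupied ('#') -> FAIL
  offset (1,1) -> (6,3): empty -> OK
All cells valid: no

Answer: no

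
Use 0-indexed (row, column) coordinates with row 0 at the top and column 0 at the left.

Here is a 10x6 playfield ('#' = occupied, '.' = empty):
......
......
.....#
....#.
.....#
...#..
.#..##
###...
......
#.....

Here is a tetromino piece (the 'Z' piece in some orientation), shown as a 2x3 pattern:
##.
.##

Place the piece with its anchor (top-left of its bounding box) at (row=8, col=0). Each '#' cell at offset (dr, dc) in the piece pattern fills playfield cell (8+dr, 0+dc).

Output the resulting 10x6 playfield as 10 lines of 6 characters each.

Fill (8+0,0+0) = (8,0)
Fill (8+0,0+1) = (8,1)
Fill (8+1,0+1) = (9,1)
Fill (8+1,0+2) = (9,2)

Answer: ......
......
.....#
....#.
.....#
...#..
.#..##
###...
##....
###...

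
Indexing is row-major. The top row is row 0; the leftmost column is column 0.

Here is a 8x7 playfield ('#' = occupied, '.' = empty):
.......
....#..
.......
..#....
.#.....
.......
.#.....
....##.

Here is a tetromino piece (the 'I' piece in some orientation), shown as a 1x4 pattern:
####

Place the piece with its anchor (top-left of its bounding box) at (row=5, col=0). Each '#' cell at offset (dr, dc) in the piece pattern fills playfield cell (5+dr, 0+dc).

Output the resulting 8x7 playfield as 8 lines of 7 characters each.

Fill (5+0,0+0) = (5,0)
Fill (5+0,0+1) = (5,1)
Fill (5+0,0+2) = (5,2)
Fill (5+0,0+3) = (5,3)

Answer: .......
....#..
.......
..#....
.#.....
####...
.#.....
....##.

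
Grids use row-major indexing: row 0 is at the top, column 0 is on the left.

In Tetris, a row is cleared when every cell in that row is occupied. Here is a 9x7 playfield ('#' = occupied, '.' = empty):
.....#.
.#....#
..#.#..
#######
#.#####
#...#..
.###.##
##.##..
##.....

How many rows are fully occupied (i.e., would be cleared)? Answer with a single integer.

Check each row:
  row 0: 6 empty cells -> not full
  row 1: 5 empty cells -> not full
  row 2: 5 empty cells -> not full
  row 3: 0 empty cells -> FULL (clear)
  row 4: 1 empty cell -> not full
  row 5: 5 empty cells -> not full
  row 6: 2 empty cells -> not full
  row 7: 3 empty cells -> not full
  row 8: 5 empty cells -> not full
Total rows cleared: 1

Answer: 1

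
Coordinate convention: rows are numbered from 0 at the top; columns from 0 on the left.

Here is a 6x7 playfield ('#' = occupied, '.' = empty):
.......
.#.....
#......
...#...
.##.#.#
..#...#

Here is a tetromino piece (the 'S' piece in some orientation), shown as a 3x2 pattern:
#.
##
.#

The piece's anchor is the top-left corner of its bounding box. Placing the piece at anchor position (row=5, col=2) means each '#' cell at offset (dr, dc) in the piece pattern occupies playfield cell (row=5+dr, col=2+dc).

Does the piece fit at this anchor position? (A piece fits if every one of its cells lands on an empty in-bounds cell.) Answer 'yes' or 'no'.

Check each piece cell at anchor (5, 2):
  offset (0,0) -> (5,2): occupied ('#') -> FAIL
  offset (1,0) -> (6,2): out of bounds -> FAIL
  offset (1,1) -> (6,3): out of bounds -> FAIL
  offset (2,1) -> (7,3): out of bounds -> FAIL
All cells valid: no

Answer: no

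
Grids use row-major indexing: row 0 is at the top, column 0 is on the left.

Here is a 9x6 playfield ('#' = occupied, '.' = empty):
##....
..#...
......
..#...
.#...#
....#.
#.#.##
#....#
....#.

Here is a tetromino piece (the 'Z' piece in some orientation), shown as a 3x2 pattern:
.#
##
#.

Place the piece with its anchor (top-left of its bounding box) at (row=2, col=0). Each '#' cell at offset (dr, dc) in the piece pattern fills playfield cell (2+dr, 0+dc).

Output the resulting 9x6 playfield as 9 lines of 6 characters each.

Fill (2+0,0+1) = (2,1)
Fill (2+1,0+0) = (3,0)
Fill (2+1,0+1) = (3,1)
Fill (2+2,0+0) = (4,0)

Answer: ##....
..#...
.#....
###...
##...#
....#.
#.#.##
#....#
....#.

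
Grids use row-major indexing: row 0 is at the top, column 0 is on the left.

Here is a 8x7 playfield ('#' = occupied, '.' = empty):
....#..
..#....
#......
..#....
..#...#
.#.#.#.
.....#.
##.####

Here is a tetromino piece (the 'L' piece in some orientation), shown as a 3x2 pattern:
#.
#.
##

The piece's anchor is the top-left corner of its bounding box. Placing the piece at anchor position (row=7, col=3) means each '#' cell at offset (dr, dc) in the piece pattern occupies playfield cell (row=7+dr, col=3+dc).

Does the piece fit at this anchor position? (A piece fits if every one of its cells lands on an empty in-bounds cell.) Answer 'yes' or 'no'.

Check each piece cell at anchor (7, 3):
  offset (0,0) -> (7,3): occupied ('#') -> FAIL
  offset (1,0) -> (8,3): out of bounds -> FAIL
  offset (2,0) -> (9,3): out of bounds -> FAIL
  offset (2,1) -> (9,4): out of bounds -> FAIL
All cells valid: no

Answer: no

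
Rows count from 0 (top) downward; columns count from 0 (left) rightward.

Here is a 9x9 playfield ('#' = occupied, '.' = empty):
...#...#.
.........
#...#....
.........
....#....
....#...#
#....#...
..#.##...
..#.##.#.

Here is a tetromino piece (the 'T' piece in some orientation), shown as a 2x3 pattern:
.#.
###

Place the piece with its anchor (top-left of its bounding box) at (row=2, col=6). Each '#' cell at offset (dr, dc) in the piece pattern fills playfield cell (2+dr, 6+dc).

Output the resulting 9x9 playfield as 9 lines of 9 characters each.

Fill (2+0,6+1) = (2,7)
Fill (2+1,6+0) = (3,6)
Fill (2+1,6+1) = (3,7)
Fill (2+1,6+2) = (3,8)

Answer: ...#...#.
.........
#...#..#.
......###
....#....
....#...#
#....#...
..#.##...
..#.##.#.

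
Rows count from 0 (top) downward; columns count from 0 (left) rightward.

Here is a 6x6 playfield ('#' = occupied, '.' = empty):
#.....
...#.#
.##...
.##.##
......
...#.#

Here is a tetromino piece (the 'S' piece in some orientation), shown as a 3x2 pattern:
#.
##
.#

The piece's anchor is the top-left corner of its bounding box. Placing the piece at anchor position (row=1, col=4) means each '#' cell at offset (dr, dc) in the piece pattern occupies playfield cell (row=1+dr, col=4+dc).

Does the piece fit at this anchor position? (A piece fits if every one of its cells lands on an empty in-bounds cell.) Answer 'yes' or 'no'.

Answer: no

Derivation:
Check each piece cell at anchor (1, 4):
  offset (0,0) -> (1,4): empty -> OK
  offset (1,0) -> (2,4): empty -> OK
  offset (1,1) -> (2,5): empty -> OK
  offset (2,1) -> (3,5): occupied ('#') -> FAIL
All cells valid: no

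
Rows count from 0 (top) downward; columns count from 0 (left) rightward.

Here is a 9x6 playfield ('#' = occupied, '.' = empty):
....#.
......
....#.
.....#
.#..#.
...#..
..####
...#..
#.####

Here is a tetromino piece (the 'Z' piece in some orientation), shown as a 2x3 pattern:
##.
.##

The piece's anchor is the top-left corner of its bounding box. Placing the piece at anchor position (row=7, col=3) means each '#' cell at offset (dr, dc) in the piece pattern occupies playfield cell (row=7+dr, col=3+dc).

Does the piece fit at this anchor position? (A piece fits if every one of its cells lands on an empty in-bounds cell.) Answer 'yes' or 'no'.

Answer: no

Derivation:
Check each piece cell at anchor (7, 3):
  offset (0,0) -> (7,3): occupied ('#') -> FAIL
  offset (0,1) -> (7,4): empty -> OK
  offset (1,1) -> (8,4): occupied ('#') -> FAIL
  offset (1,2) -> (8,5): occupied ('#') -> FAIL
All cells valid: no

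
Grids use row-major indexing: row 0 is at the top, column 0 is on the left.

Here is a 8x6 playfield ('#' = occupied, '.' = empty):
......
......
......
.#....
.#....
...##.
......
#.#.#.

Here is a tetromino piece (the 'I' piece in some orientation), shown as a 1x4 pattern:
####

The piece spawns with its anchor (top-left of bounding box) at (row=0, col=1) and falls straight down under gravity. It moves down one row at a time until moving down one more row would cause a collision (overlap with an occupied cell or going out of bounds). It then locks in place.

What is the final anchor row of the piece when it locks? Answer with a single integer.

Spawn at (row=0, col=1). Try each row:
  row 0: fits
  row 1: fits
  row 2: fits
  row 3: blocked -> lock at row 2

Answer: 2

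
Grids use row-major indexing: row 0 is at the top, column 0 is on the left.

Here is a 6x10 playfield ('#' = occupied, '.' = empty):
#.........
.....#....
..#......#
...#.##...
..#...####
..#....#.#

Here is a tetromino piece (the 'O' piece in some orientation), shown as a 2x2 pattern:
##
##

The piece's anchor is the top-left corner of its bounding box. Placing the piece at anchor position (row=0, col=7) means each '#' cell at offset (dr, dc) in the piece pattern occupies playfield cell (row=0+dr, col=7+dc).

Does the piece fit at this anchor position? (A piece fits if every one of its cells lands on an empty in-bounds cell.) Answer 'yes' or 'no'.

Answer: yes

Derivation:
Check each piece cell at anchor (0, 7):
  offset (0,0) -> (0,7): empty -> OK
  offset (0,1) -> (0,8): empty -> OK
  offset (1,0) -> (1,7): empty -> OK
  offset (1,1) -> (1,8): empty -> OK
All cells valid: yes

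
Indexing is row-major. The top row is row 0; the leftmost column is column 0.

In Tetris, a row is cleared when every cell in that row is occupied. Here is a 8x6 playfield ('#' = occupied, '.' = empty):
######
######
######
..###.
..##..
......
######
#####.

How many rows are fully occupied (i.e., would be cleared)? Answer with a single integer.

Check each row:
  row 0: 0 empty cells -> FULL (clear)
  row 1: 0 empty cells -> FULL (clear)
  row 2: 0 empty cells -> FULL (clear)
  row 3: 3 empty cells -> not full
  row 4: 4 empty cells -> not full
  row 5: 6 empty cells -> not full
  row 6: 0 empty cells -> FULL (clear)
  row 7: 1 empty cell -> not full
Total rows cleared: 4

Answer: 4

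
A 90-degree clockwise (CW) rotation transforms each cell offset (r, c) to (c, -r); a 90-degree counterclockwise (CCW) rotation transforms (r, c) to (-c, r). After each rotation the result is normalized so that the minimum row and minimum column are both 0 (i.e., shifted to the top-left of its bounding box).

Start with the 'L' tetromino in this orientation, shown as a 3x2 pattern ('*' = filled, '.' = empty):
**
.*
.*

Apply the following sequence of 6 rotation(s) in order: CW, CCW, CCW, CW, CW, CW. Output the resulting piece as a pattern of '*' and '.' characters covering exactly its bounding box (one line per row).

Start:
**
.*
.*
After rotation 1 (CW):
..*
***
After rotation 2 (CCW):
**
.*
.*
After rotation 3 (CCW):
***
*..
After rotation 4 (CW):
**
.*
.*
After rotation 5 (CW):
..*
***
After rotation 6 (CW):
*.
*.
**

Answer: *.
*.
**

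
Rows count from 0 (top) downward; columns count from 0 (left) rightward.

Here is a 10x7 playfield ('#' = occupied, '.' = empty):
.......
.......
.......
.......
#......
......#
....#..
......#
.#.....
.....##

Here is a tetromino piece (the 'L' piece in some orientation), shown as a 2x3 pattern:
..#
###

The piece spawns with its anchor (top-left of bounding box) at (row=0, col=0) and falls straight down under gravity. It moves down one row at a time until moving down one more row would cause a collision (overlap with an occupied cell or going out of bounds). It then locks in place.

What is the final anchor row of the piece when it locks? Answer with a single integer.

Answer: 2

Derivation:
Spawn at (row=0, col=0). Try each row:
  row 0: fits
  row 1: fits
  row 2: fits
  row 3: blocked -> lock at row 2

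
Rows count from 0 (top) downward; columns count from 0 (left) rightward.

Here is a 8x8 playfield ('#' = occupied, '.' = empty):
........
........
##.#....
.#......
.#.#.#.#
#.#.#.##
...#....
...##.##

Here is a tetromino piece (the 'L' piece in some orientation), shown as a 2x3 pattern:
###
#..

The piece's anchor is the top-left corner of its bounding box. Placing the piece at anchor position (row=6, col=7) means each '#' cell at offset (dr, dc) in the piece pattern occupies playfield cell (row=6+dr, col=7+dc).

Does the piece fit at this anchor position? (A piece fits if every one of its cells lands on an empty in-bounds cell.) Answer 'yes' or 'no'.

Answer: no

Derivation:
Check each piece cell at anchor (6, 7):
  offset (0,0) -> (6,7): empty -> OK
  offset (0,1) -> (6,8): out of bounds -> FAIL
  offset (0,2) -> (6,9): out of bounds -> FAIL
  offset (1,0) -> (7,7): occupied ('#') -> FAIL
All cells valid: no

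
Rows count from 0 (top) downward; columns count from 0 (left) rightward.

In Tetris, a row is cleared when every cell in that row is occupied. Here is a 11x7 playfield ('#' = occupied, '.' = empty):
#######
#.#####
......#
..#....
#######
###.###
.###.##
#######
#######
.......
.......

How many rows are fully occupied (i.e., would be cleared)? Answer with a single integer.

Check each row:
  row 0: 0 empty cells -> FULL (clear)
  row 1: 1 empty cell -> not full
  row 2: 6 empty cells -> not full
  row 3: 6 empty cells -> not full
  row 4: 0 empty cells -> FULL (clear)
  row 5: 1 empty cell -> not full
  row 6: 2 empty cells -> not full
  row 7: 0 empty cells -> FULL (clear)
  row 8: 0 empty cells -> FULL (clear)
  row 9: 7 empty cells -> not full
  row 10: 7 empty cells -> not full
Total rows cleared: 4

Answer: 4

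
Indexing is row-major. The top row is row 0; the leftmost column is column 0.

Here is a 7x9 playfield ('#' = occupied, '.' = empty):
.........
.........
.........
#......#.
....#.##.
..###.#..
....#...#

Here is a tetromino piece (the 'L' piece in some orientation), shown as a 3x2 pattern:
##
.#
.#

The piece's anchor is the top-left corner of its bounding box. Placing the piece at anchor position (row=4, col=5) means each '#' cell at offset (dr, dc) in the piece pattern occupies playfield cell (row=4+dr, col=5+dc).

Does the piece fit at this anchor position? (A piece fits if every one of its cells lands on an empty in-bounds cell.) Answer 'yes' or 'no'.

Check each piece cell at anchor (4, 5):
  offset (0,0) -> (4,5): empty -> OK
  offset (0,1) -> (4,6): occupied ('#') -> FAIL
  offset (1,1) -> (5,6): occupied ('#') -> FAIL
  offset (2,1) -> (6,6): empty -> OK
All cells valid: no

Answer: no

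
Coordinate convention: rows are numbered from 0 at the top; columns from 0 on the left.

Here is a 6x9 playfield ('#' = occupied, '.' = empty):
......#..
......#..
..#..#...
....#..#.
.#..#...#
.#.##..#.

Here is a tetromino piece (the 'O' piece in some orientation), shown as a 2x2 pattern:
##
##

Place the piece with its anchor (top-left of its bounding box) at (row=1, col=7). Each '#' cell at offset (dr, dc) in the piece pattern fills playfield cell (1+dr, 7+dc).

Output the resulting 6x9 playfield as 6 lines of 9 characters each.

Fill (1+0,7+0) = (1,7)
Fill (1+0,7+1) = (1,8)
Fill (1+1,7+0) = (2,7)
Fill (1+1,7+1) = (2,8)

Answer: ......#..
......###
..#..#.##
....#..#.
.#..#...#
.#.##..#.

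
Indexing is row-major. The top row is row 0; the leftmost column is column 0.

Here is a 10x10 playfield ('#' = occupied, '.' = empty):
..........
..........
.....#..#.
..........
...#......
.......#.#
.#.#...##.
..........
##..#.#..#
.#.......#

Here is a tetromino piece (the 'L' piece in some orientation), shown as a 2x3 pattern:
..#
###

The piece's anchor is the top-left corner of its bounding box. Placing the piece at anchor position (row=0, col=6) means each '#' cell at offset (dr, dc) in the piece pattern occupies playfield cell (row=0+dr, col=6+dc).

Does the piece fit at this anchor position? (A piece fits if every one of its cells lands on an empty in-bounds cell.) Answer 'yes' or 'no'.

Check each piece cell at anchor (0, 6):
  offset (0,2) -> (0,8): empty -> OK
  offset (1,0) -> (1,6): empty -> OK
  offset (1,1) -> (1,7): empty -> OK
  offset (1,2) -> (1,8): empty -> OK
All cells valid: yes

Answer: yes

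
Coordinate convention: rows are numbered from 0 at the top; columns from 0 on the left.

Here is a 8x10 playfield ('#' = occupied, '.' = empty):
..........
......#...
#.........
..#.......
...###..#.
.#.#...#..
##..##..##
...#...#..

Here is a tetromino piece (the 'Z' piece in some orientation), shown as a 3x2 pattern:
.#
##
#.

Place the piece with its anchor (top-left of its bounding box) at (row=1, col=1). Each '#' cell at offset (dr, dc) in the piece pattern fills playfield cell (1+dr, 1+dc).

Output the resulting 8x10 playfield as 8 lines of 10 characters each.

Fill (1+0,1+1) = (1,2)
Fill (1+1,1+0) = (2,1)
Fill (1+1,1+1) = (2,2)
Fill (1+2,1+0) = (3,1)

Answer: ..........
..#...#...
###.......
.##.......
...###..#.
.#.#...#..
##..##..##
...#...#..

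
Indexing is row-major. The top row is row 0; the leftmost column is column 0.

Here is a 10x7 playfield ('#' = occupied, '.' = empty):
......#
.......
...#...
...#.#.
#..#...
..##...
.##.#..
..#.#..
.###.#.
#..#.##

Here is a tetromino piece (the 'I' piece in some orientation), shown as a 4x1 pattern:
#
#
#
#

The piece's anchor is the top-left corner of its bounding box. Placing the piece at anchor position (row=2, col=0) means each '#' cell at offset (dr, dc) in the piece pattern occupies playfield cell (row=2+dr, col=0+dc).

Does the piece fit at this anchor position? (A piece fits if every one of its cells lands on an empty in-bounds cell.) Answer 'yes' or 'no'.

Check each piece cell at anchor (2, 0):
  offset (0,0) -> (2,0): empty -> OK
  offset (1,0) -> (3,0): empty -> OK
  offset (2,0) -> (4,0): occupied ('#') -> FAIL
  offset (3,0) -> (5,0): empty -> OK
All cells valid: no

Answer: no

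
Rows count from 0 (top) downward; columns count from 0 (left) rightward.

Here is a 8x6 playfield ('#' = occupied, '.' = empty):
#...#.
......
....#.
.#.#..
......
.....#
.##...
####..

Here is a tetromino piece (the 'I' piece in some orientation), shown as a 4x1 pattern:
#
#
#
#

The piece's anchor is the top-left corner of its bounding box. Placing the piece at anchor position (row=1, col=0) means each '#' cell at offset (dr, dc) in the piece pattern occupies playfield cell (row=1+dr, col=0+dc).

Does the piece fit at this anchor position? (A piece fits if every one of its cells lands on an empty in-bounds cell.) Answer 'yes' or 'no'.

Answer: yes

Derivation:
Check each piece cell at anchor (1, 0):
  offset (0,0) -> (1,0): empty -> OK
  offset (1,0) -> (2,0): empty -> OK
  offset (2,0) -> (3,0): empty -> OK
  offset (3,0) -> (4,0): empty -> OK
All cells valid: yes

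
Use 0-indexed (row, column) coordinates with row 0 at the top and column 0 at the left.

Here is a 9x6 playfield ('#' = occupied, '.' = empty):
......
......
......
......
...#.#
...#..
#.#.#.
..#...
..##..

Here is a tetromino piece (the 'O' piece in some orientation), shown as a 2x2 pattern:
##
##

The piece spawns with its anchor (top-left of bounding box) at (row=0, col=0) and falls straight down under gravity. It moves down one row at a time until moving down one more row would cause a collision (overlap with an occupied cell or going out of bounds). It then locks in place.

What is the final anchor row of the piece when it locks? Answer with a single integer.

Answer: 4

Derivation:
Spawn at (row=0, col=0). Try each row:
  row 0: fits
  row 1: fits
  row 2: fits
  row 3: fits
  row 4: fits
  row 5: blocked -> lock at row 4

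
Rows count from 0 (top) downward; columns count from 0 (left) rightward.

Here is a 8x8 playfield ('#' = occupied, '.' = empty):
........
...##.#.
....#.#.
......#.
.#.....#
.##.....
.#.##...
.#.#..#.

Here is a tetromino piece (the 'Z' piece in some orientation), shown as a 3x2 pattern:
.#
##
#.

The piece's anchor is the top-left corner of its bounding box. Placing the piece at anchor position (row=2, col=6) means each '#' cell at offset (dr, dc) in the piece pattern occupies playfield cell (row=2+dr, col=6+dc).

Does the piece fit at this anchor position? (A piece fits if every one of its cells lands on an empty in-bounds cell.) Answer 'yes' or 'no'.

Check each piece cell at anchor (2, 6):
  offset (0,1) -> (2,7): empty -> OK
  offset (1,0) -> (3,6): occupied ('#') -> FAIL
  offset (1,1) -> (3,7): empty -> OK
  offset (2,0) -> (4,6): empty -> OK
All cells valid: no

Answer: no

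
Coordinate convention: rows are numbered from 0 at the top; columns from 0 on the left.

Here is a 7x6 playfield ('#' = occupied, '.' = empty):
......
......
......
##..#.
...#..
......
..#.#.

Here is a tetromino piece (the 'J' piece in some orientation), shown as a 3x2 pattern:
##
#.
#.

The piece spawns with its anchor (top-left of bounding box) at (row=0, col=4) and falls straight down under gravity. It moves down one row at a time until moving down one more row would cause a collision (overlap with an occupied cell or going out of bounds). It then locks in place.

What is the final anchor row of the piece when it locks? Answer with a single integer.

Spawn at (row=0, col=4). Try each row:
  row 0: fits
  row 1: blocked -> lock at row 0

Answer: 0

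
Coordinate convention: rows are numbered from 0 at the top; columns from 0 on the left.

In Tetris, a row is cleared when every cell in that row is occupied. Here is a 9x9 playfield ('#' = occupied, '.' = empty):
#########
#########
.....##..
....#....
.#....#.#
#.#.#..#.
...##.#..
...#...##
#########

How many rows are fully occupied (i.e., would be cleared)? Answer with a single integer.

Answer: 3

Derivation:
Check each row:
  row 0: 0 empty cells -> FULL (clear)
  row 1: 0 empty cells -> FULL (clear)
  row 2: 7 empty cells -> not full
  row 3: 8 empty cells -> not full
  row 4: 6 empty cells -> not full
  row 5: 5 empty cells -> not full
  row 6: 6 empty cells -> not full
  row 7: 6 empty cells -> not full
  row 8: 0 empty cells -> FULL (clear)
Total rows cleared: 3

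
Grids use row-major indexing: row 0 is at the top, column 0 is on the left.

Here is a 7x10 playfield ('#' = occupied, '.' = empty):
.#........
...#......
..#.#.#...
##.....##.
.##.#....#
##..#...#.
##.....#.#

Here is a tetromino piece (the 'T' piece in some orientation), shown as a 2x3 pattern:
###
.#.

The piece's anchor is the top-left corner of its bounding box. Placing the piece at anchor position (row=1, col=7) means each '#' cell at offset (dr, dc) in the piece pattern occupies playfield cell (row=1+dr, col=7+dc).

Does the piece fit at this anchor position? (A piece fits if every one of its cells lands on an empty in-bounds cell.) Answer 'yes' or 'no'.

Answer: yes

Derivation:
Check each piece cell at anchor (1, 7):
  offset (0,0) -> (1,7): empty -> OK
  offset (0,1) -> (1,8): empty -> OK
  offset (0,2) -> (1,9): empty -> OK
  offset (1,1) -> (2,8): empty -> OK
All cells valid: yes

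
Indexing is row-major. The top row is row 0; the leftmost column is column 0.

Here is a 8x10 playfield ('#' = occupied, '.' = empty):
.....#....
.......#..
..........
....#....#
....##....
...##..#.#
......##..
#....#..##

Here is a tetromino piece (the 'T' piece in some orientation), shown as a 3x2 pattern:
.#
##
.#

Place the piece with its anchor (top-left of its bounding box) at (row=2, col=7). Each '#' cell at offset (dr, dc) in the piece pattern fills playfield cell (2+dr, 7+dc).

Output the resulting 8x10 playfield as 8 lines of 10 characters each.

Fill (2+0,7+1) = (2,8)
Fill (2+1,7+0) = (3,7)
Fill (2+1,7+1) = (3,8)
Fill (2+2,7+1) = (4,8)

Answer: .....#....
.......#..
........#.
....#..###
....##..#.
...##..#.#
......##..
#....#..##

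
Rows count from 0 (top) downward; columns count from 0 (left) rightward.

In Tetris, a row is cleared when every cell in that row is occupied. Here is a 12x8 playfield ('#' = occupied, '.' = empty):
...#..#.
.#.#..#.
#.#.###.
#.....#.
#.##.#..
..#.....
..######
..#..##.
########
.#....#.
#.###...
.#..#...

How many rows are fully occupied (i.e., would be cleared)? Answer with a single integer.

Answer: 1

Derivation:
Check each row:
  row 0: 6 empty cells -> not full
  row 1: 5 empty cells -> not full
  row 2: 3 empty cells -> not full
  row 3: 6 empty cells -> not full
  row 4: 4 empty cells -> not full
  row 5: 7 empty cells -> not full
  row 6: 2 empty cells -> not full
  row 7: 5 empty cells -> not full
  row 8: 0 empty cells -> FULL (clear)
  row 9: 6 empty cells -> not full
  row 10: 4 empty cells -> not full
  row 11: 6 empty cells -> not full
Total rows cleared: 1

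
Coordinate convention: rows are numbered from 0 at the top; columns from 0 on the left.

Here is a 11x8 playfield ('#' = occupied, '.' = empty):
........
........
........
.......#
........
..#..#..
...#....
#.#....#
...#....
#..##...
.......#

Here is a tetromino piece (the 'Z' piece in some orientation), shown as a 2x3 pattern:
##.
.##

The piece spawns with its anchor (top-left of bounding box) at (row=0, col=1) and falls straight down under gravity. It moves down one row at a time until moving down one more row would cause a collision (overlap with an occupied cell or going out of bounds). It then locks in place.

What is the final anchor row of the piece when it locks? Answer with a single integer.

Spawn at (row=0, col=1). Try each row:
  row 0: fits
  row 1: fits
  row 2: fits
  row 3: fits
  row 4: blocked -> lock at row 3

Answer: 3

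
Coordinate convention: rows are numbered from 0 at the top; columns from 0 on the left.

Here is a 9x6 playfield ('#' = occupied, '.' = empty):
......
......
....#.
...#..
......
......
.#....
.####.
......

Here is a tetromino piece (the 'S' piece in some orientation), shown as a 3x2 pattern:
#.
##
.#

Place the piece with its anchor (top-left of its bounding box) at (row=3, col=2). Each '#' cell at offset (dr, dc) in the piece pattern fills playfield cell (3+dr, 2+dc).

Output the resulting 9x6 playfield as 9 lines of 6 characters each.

Answer: ......
......
....#.
..##..
..##..
...#..
.#....
.####.
......

Derivation:
Fill (3+0,2+0) = (3,2)
Fill (3+1,2+0) = (4,2)
Fill (3+1,2+1) = (4,3)
Fill (3+2,2+1) = (5,3)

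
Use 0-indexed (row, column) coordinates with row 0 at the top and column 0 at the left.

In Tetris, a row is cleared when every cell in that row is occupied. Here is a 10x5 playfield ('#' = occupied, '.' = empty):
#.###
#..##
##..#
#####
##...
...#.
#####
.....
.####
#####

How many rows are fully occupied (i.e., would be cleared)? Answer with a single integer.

Check each row:
  row 0: 1 empty cell -> not full
  row 1: 2 empty cells -> not full
  row 2: 2 empty cells -> not full
  row 3: 0 empty cells -> FULL (clear)
  row 4: 3 empty cells -> not full
  row 5: 4 empty cells -> not full
  row 6: 0 empty cells -> FULL (clear)
  row 7: 5 empty cells -> not full
  row 8: 1 empty cell -> not full
  row 9: 0 empty cells -> FULL (clear)
Total rows cleared: 3

Answer: 3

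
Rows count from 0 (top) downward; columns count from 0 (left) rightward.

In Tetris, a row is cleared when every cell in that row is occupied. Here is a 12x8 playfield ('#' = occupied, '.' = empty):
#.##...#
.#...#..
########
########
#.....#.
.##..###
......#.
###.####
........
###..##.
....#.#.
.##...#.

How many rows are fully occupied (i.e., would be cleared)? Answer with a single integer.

Check each row:
  row 0: 4 empty cells -> not full
  row 1: 6 empty cells -> not full
  row 2: 0 empty cells -> FULL (clear)
  row 3: 0 empty cells -> FULL (clear)
  row 4: 6 empty cells -> not full
  row 5: 3 empty cells -> not full
  row 6: 7 empty cells -> not full
  row 7: 1 empty cell -> not full
  row 8: 8 empty cells -> not full
  row 9: 3 empty cells -> not full
  row 10: 6 empty cells -> not full
  row 11: 5 empty cells -> not full
Total rows cleared: 2

Answer: 2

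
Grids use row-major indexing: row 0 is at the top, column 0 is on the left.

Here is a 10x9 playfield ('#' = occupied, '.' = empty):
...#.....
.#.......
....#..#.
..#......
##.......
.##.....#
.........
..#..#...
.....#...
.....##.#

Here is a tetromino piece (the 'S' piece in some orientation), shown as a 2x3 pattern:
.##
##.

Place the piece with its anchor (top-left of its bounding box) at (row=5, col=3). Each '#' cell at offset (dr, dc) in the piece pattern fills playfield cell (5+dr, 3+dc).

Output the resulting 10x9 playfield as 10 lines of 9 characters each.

Fill (5+0,3+1) = (5,4)
Fill (5+0,3+2) = (5,5)
Fill (5+1,3+0) = (6,3)
Fill (5+1,3+1) = (6,4)

Answer: ...#.....
.#.......
....#..#.
..#......
##.......
.##.##..#
...##....
..#..#...
.....#...
.....##.#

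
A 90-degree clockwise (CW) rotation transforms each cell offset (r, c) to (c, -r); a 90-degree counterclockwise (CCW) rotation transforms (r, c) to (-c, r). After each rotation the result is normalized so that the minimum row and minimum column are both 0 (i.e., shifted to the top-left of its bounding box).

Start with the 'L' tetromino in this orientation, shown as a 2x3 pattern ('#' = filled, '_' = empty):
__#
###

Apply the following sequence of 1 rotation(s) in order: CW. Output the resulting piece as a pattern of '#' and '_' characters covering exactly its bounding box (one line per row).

Start:
__#
###
After rotation 1 (CW):
#_
#_
##

Answer: #_
#_
##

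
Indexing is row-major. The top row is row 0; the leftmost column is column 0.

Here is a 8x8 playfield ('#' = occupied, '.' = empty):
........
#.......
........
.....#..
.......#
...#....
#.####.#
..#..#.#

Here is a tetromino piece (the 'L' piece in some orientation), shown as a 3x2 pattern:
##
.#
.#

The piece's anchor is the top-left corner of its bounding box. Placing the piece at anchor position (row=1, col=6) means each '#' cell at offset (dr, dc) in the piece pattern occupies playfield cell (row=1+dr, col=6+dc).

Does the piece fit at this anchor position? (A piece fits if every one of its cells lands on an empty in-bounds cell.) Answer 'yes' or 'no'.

Answer: yes

Derivation:
Check each piece cell at anchor (1, 6):
  offset (0,0) -> (1,6): empty -> OK
  offset (0,1) -> (1,7): empty -> OK
  offset (1,1) -> (2,7): empty -> OK
  offset (2,1) -> (3,7): empty -> OK
All cells valid: yes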